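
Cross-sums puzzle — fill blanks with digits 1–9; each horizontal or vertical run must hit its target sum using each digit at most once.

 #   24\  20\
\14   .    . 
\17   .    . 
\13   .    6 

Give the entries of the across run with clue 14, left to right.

17 in 2 cells must be {8,9}; 24 in 3 cells must be {7,8,9}.
Given what's placed, R2C2 must be 9 to fit the 17 across and 20 down.
R3C1 = 13 − 6 = 7 completes the 13 across.
R1C2 = 20 − 15 = 5 completes the 20 down.
R2C1 = 17 − 9 = 8 completes the 17 across.
R1C1 = 14 − 5 = 9 completes the 14 across.

9 5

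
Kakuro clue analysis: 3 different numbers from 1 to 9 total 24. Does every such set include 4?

No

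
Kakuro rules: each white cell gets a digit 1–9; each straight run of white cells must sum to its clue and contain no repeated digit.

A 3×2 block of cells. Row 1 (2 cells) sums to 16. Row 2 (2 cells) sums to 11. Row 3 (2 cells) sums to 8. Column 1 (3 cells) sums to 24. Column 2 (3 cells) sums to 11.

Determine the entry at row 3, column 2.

16 in 2 cells must be {7,9}; 24 in 3 cells must be {7,8,9}.
The 16 across and the 11 down share only 7, so (1,2) = 7.
Given what's placed, (2,2) must be 3 to fit the 11 across and 11 down.
(3,1) = 7: only digit in both the 8-across and 24-down candidate sets.
(3,2) = 8 − 7 = 1 completes the 8 across.
(1,1) = 16 − 7 = 9 completes the 16 across.
(2,1) = 11 − 3 = 8 completes the 11 across.

1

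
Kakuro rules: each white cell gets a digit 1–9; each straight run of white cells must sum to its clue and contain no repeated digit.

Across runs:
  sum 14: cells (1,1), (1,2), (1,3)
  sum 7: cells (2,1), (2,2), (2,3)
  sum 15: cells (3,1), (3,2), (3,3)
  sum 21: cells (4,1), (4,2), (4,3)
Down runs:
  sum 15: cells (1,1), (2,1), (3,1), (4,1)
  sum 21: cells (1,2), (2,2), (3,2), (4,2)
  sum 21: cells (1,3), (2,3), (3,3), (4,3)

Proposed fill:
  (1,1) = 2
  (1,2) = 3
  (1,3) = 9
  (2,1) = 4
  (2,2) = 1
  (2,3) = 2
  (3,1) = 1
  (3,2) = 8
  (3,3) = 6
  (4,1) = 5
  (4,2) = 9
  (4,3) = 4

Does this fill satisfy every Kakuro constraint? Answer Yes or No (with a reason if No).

No — the across run (4,1)–(4,3) sums to 18, not 21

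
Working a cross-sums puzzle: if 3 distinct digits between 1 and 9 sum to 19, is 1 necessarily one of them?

Counterexample: {2,8,9} sums to 19 without using 1.

No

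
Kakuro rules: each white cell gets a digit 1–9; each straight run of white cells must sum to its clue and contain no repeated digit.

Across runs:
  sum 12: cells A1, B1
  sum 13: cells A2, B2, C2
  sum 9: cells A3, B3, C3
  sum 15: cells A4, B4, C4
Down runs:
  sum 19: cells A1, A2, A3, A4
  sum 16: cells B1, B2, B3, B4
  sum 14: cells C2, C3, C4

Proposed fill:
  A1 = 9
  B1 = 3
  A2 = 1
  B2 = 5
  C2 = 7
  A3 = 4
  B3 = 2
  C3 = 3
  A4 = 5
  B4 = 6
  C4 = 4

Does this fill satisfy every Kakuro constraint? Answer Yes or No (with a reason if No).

Across: 9+3=12; 1+5+7=13; 4+2+3=9; 5+6+4=15. Down: 9+1+4+5=19; 3+5+2+6=16; 7+3+4=14. No digit repeats within any run.

Yes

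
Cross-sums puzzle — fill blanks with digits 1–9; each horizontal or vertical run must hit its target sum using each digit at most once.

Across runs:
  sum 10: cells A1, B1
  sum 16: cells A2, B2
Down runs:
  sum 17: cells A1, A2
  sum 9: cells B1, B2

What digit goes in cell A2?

9

16 in 2 cells must be {7,9}; 17 in 2 cells must be {8,9}.
The 16 across and the 17 down share only 9, so A2 = 9.
B2 = 16 − 9 = 7 completes the 16 across.
A1 = 17 − 9 = 8 completes the 17 down.
B1 = 10 − 8 = 2 completes the 10 across.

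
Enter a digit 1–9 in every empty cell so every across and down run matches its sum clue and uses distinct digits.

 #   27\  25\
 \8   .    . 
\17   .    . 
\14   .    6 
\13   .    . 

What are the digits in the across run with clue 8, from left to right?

6 2

17 in 2 cells must be {8,9}.
R3C1 = 14 − 6 = 8 completes the 14 across.
R2C1 = 9: the only remaining digit allowed by both the 17 across and the 27 down.
R2C2 = 17 − 9 = 8 completes the 17 across.
Nothing is forced directly, so branch on R1C2, whose candidates are 2 or 7. If R1C2 = 7: then R1C1 would have to be in {1} for the 8 across but in {3,4,6,7} for the 27 down — contradiction. So R1C2 = 2.
R1C1 = 8 − 2 = 6 completes the 8 across.
R4C1 = 27 − 23 = 4 completes the 27 down.
R4C2 = 13 − 4 = 9 completes the 13 across.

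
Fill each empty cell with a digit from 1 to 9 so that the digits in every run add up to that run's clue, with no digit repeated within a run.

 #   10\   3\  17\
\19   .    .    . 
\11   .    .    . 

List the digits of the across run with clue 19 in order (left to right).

8 2 9

3 in 2 cells must be {1,2}; 17 in 2 cells must be {8,9}.
The 19 across and the 3 down share only 2, so R1C2 = 2.
R2C2 = 3 − 2 = 1 completes the 3 down.
Given what's placed, R2C3 must be 8 to fit the 11 across and 17 down.
R1C3 = 17 − 8 = 9 completes the 17 down.
R2C1 = 11 − 9 = 2 completes the 11 across.
R1C1 = 19 − 11 = 8 completes the 19 across.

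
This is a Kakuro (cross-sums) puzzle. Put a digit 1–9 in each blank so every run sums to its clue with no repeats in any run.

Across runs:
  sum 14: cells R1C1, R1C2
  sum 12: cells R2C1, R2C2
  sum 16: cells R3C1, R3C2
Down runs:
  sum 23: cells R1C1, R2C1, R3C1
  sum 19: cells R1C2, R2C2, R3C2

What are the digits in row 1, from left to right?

6 8

16 in 2 cells must be {7,9}; 23 in 3 cells must be {6,8,9}.
The 16 across and the 23 down share only 9, so R3C1 = 9.
R3C2 = 16 − 9 = 7 completes the 16 across.
Given what's placed, R2C1 must be 8 to fit the 12 across and 23 down.
R2C2 = 12 − 8 = 4 completes the 12 across.
R1C1 = 23 − 17 = 6 completes the 23 down.
R1C2 = 14 − 6 = 8 completes the 14 across.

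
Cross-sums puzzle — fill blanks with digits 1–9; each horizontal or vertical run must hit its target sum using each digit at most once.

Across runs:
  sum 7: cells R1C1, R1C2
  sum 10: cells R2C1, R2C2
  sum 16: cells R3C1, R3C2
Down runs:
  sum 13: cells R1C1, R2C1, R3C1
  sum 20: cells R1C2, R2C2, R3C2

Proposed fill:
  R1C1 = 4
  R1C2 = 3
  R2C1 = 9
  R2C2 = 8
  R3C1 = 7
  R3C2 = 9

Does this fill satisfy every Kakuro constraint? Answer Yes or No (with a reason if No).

No — the across run R2C1–R2C2 sums to 17, not 10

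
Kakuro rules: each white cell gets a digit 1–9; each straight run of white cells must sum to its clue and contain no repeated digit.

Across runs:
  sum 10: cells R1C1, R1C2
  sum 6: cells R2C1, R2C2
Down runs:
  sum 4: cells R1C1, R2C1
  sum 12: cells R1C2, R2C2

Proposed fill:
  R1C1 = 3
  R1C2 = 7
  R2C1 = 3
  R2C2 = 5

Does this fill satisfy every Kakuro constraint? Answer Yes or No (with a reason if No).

No — the down run R1C1–R2C1 sums to 6, not 4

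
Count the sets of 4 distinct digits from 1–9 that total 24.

8

4 distinct digits from 1–9 sum between 10 and 30.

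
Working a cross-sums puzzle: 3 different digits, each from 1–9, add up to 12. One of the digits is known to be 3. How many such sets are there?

3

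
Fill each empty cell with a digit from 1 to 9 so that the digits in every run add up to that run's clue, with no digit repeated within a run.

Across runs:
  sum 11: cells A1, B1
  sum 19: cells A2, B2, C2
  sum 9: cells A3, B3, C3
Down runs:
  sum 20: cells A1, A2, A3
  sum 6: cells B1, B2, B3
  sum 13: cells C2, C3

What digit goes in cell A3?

3

6 in 3 cells must be {1,2,3}.
Nothing is forced directly, so branch on B1, whose candidates are 2 or 3. If B1 = 2: that forces A1 = 9, B2 = 3, B3 = 1, A2 = 7, C2 = 9, after which A3 would have to be in {2,3,5,6} for the 9 across but in {4} for the 20 down — contradiction. So B1 = 3.
A1 = 11 − 3 = 8 completes the 11 across.
Given what's placed, B2 must be 2 to fit the 19 across and 6 down.
B3 = 6 − 5 = 1 completes the 6 down.
A2 = 9: the only remaining digit allowed by both the 19 across and the 20 down.
C2 = 19 − 11 = 8 completes the 19 across.
A3 = 20 − 17 = 3 completes the 20 down.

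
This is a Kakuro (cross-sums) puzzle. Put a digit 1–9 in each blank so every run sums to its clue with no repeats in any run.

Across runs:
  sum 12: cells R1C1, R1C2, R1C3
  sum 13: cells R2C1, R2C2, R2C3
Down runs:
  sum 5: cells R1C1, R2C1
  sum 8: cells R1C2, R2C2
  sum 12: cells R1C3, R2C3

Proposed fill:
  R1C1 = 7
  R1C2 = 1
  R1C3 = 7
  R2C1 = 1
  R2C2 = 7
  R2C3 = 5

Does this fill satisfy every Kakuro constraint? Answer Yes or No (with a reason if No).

No — the across run R1C1–R1C3 sums to 15, not 12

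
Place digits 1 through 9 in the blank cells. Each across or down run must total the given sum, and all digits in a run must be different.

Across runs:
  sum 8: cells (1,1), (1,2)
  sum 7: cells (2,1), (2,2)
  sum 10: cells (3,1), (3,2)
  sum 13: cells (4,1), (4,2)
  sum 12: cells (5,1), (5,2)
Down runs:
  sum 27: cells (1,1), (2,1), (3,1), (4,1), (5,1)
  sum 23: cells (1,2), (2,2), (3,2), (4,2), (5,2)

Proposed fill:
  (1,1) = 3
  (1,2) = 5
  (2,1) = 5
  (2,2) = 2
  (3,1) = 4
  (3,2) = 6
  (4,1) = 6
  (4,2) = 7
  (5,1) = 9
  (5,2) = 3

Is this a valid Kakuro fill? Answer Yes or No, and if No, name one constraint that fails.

Across: 3+5=8; 5+2=7; 4+6=10; 6+7=13; 9+3=12. Down: 3+5+4+6+9=27; 5+2+6+7+3=23. No digit repeats within any run.

Yes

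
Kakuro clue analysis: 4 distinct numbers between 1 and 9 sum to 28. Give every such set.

4 distinct digits from 1–9 sum between 10 and 30.

{4,7,8,9}; {5,6,8,9}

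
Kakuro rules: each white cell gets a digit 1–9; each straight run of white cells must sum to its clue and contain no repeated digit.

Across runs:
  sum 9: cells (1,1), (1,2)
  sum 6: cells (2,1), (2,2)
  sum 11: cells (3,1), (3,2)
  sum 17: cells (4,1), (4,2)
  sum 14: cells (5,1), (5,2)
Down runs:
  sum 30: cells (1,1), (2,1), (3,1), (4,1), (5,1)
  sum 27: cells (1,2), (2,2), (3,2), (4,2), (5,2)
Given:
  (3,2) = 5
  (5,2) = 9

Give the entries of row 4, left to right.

9 8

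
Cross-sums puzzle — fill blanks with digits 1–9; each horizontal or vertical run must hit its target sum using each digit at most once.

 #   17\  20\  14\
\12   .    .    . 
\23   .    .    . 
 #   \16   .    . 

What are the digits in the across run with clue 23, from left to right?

23 in 3 cells must be {6,8,9}; 16 in 2 cells must be {7,9}; 17 in 2 cells must be {8,9}.
Nothing is forced directly, so branch on R1C1, whose candidates are 8 or 9. If R1C1 = 9: then R1C2 would have to be in {1,2} for the 12 across but in {3,4,5,6,7,8,9} for the 20 down — contradiction. So R1C1 = 8.
Given what's placed, R1C2 must be 3 to fit the 12 across and 20 down.
R1C3 = 12 − 11 = 1 completes the 12 across.
R2C1 = 17 − 8 = 9 completes the 17 down.
R2C2 = 8: the only remaining digit allowed by both the 23 across and the 20 down.
R2C3 = 23 − 17 = 6 completes the 23 across.

9 8 6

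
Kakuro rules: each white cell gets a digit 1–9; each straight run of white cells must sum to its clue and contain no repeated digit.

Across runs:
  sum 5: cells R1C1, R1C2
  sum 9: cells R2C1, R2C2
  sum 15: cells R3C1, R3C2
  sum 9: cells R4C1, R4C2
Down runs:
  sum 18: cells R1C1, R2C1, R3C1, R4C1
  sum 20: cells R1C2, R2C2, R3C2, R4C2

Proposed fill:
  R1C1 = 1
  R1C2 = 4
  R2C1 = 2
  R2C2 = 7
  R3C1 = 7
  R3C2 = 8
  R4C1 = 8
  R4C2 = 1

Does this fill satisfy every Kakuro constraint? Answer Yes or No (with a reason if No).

Yes

Across: 1+4=5; 2+7=9; 7+8=15; 8+1=9. Down: 1+2+7+8=18; 4+7+8+1=20. No digit repeats within any run.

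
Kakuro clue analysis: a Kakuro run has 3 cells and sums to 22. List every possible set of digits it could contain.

3 distinct digits from 1–9 sum between 6 and 24.

{5,8,9}; {6,7,9}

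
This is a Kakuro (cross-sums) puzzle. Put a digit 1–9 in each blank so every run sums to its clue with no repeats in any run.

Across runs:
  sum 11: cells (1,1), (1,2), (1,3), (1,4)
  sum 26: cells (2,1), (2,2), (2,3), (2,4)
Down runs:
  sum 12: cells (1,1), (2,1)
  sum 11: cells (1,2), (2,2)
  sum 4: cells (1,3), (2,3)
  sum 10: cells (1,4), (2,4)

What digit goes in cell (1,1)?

3

11 in 4 cells must be {1,2,3,5}; 4 in 2 cells must be {1,3}.
Only 3 fits (2,3) under both its across sum 26 and down sum 4.
(1,3) = 4 − 3 = 1 completes the 4 down.
Nothing is forced directly, so branch on (1,1), whose candidates are 3 or 5. If (1,1) = 5: then (2,1) would have to be in {6,8,9} for the 26 across but in {7} for the 12 down — contradiction. So (1,1) = 3.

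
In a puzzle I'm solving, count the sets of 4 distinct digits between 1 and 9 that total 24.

4 distinct digits from 1–9 sum between 10 and 30.

8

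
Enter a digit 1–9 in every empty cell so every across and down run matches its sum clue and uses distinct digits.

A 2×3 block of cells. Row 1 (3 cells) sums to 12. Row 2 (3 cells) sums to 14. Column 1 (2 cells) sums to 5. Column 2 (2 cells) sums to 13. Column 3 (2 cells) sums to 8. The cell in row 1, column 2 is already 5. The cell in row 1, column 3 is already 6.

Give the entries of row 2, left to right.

(1,1) = 12 − 11 = 1 completes the 12 across.
(2,1) = 5 − 1 = 4 completes the 5 down.
(2,2) = 13 − 5 = 8 completes the 13 down.
(2,3) = 14 − 12 = 2 completes the 14 across.

4 8 2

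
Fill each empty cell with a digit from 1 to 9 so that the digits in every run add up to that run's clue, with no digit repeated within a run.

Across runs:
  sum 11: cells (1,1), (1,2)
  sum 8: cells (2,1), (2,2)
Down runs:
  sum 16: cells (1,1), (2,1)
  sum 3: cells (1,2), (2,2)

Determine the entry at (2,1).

16 in 2 cells must be {7,9}; 3 in 2 cells must be {1,2}.
The 11 across and the 3 down share only 2, so (1,2) = 2.
The 8 across and the 16 down share only 7, so (2,1) = 7.
(2,2) = 8 − 7 = 1 completes the 8 across.
(1,1) = 11 − 2 = 9 completes the 11 across.

7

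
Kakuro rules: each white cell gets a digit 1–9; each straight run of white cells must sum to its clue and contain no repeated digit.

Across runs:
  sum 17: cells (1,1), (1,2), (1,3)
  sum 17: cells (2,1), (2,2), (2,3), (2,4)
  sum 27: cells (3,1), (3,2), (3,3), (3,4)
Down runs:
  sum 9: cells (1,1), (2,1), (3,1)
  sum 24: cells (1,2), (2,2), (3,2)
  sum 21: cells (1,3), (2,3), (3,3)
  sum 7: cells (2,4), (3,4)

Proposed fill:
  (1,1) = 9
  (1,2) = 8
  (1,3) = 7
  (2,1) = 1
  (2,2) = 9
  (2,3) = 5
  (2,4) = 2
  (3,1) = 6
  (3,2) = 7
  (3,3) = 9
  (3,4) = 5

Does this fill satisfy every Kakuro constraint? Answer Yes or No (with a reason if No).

No — the down run (1,1)–(3,1) sums to 16, not 9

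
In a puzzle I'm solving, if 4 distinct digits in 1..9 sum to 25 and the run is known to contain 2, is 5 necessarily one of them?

No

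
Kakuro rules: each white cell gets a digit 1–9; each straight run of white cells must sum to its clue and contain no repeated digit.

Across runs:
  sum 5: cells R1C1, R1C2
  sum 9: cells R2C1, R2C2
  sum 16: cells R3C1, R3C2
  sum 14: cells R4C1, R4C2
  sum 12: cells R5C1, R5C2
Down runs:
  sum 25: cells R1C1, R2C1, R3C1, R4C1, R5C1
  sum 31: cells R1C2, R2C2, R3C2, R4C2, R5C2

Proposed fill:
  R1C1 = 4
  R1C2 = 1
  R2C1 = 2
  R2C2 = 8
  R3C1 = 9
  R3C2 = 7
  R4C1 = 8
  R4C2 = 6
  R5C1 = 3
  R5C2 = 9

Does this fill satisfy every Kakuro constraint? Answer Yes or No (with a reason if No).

No — the across run R2C1–R2C2 sums to 10, not 9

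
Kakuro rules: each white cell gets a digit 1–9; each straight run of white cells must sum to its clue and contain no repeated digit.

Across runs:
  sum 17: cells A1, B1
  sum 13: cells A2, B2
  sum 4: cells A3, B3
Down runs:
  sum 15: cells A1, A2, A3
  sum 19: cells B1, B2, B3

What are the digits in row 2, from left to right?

17 in 2 cells must be {8,9}; 4 in 2 cells must be {1,3}.
The 4 across and the 19 down share only 3, so B3 = 3.
Given what's placed, B1 must be 9 to fit the 17 across and 19 down.
B2 = 19 − 12 = 7 completes the 19 down.
A3 = 4 − 3 = 1 completes the 4 across.
A1 = 17 − 9 = 8 completes the 17 across.
A2 = 13 − 7 = 6 completes the 13 across.

6 7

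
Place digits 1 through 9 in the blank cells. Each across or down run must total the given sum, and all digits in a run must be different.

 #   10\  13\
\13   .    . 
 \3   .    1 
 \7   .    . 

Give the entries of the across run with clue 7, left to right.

3 in 2 cells must be {1,2}.
R2C1 = 3 − 1 = 2 completes the 3 across.
No cell is forced outright now. R1C1 can only be 5 or 7 (the digits allowed by both its 13 across and its 10 down). If R1C1 = 7: then R1C2 would have to be in {6} for the 13 across but in {3,4,5,7,8,9} for the 13 down — contradiction. So R1C1 = 5.
R1C2 = 13 − 5 = 8 completes the 13 across.
R3C1 = 10 − 7 = 3 completes the 10 down.
R3C2 = 7 − 3 = 4 completes the 7 across.

3, 4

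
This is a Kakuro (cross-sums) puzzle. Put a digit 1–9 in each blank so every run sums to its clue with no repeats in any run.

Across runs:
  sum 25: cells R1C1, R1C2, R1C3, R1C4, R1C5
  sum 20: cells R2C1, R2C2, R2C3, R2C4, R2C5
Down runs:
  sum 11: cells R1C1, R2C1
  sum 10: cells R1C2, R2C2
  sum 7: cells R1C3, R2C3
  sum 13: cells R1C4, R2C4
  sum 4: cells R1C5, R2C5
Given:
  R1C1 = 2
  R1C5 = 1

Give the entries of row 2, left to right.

4 in 2 cells must be {1,3}.
R2C1 = 11 − 2 = 9 completes the 11 down.
Given what's placed, R2C4 must be 5 to fit the 20 across and 13 down.
R2C5 = 4 − 1 = 3 completes the 4 down.
R1C4 = 13 − 5 = 8 completes the 13 down.
Given what's placed, R1C2 must be 9 to fit the 25 across and 10 down.
R1C3 = 25 − 20 = 5 completes the 25 across.
R2C2 = 10 − 9 = 1 completes the 10 down.
R2C3 = 20 − 18 = 2 completes the 20 across.

9, 1, 2, 5, 3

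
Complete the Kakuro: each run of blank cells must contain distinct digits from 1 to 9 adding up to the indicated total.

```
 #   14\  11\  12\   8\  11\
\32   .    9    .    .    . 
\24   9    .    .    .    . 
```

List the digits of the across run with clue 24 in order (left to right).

9, 2, 4, 1, 8

R1C1 = 14 − 9 = 5 completes the 14 down.
R2C2 = 11 − 9 = 2 completes the 11 down.
No cell is forced outright now. R1C4 can only be 3 or 6 or 7 (the digits allowed by both its 32 across and its 8 down). If R1C4 = 3: that forces R2C4 = 5, R2C5 = 7, after which R1C5 would have to be in {7,8} for the 32 across but in {4} for the 11 down — contradiction. If R1C4 = 6: then R2C4 would have to be in {1,3,4,5,6,7,8} for the 24 across but in {2} for the 8 down — contradiction. So R1C4 = 7.
R2C4 = 8 − 7 = 1 completes the 8 down.
Nothing is forced directly, so branch on R1C3, whose candidates are 3 or 8. If R1C3 = 3: that forces R1C5 = 8, after which R2C3 would have to be in {4,5,7,8} for the 24 across but in {9} for the 12 down — contradiction. So R1C3 = 8.
R1C5 = 32 − 29 = 3 completes the 32 across.
R2C3 = 12 − 8 = 4 completes the 12 down.
R2C5 = 24 − 16 = 8 completes the 24 across.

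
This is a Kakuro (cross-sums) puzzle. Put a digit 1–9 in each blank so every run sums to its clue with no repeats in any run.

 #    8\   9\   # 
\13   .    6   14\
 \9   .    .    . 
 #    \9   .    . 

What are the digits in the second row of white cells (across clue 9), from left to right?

1 2 6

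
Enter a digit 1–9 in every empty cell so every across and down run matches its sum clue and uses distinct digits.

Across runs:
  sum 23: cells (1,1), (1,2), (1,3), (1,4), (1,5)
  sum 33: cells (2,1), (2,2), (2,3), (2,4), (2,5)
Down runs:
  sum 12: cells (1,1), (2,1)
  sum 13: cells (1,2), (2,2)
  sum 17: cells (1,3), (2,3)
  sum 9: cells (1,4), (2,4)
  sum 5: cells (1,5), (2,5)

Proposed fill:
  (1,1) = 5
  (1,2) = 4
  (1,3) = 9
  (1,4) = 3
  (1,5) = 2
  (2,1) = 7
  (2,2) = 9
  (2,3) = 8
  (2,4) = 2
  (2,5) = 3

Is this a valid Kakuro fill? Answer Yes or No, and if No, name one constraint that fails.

No — the down run (1,4)–(2,4) sums to 5, not 9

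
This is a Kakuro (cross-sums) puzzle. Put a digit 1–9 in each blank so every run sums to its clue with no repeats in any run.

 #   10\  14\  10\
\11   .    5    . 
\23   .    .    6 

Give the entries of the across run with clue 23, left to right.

8 9 6

23 in 3 cells must be {6,8,9}.
R1C3 = 10 − 6 = 4 completes the 10 down.
R2C2 = 14 − 5 = 9 completes the 14 down.
R1C1 = 11 − 9 = 2 completes the 11 across.
R2C1 = 23 − 15 = 8 completes the 23 across.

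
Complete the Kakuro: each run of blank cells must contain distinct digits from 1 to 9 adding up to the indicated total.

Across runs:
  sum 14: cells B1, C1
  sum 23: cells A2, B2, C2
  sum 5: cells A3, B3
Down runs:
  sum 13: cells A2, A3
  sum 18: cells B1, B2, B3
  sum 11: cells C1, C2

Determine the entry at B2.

8

23 in 3 cells must be {6,8,9}.
The 5 across and the 13 down share only 4, so A3 = 4.
B3 = 5 − 4 = 1 completes the 5 across.
A2 = 13 − 4 = 9 completes the 13 down.
B2 = 8: the only remaining digit allowed by both the 23 across and the 18 down.
C2 = 23 − 17 = 6 completes the 23 across.
B1 = 18 − 9 = 9 completes the 18 down.
C1 = 14 − 9 = 5 completes the 14 across.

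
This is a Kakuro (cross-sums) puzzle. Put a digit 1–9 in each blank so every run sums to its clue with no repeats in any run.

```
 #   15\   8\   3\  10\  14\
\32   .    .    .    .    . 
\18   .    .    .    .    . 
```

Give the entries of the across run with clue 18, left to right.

7 2 1 3 5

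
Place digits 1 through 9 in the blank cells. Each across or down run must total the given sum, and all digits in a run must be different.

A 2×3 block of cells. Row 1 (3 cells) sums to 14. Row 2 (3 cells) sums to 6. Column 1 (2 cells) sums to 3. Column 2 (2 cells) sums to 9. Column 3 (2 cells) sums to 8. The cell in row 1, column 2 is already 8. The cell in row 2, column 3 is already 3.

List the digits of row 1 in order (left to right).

1 8 5

6 in 3 cells must be {1,2,3}; 3 in 2 cells must be {1,2}.
(1,3) = 8 − 3 = 5 completes the 8 down.
(2,2) = 9 − 8 = 1 completes the 9 down.
(1,1) = 14 − 13 = 1 completes the 14 across.
(2,1) = 6 − 4 = 2 completes the 6 across.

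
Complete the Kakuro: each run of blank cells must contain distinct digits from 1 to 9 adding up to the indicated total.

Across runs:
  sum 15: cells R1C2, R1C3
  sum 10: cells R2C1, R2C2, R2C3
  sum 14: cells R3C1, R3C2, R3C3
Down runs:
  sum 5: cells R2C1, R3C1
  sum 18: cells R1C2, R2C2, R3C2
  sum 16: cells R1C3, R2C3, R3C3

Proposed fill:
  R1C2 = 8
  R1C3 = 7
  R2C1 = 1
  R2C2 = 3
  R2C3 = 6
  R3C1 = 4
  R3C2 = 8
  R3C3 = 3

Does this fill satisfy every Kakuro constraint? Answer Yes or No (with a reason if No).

No — the across run R3C1–R3C3 sums to 15, not 14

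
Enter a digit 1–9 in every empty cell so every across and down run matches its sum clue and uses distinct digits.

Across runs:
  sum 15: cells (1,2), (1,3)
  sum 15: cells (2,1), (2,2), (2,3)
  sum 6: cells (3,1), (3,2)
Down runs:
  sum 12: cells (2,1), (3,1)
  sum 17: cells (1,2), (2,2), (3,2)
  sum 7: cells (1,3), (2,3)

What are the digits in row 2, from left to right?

The 15 across and the 7 down share only 6, so (1,3) = 6.
(2,3) = 7 − 6 = 1 completes the 7 down.
(1,2) = 15 − 6 = 9 completes the 15 across.
No cell is forced outright now. (3,1) can only be 4 or 5 (the digits allowed by both its 6 across and its 12 down). If (3,1) = 5: then (2,1) would have to be in {5,6,8,9} for the 15 across but in {7} for the 12 down — contradiction. So (3,1) = 4.
(2,1) = 12 − 4 = 8 completes the 12 down.
(2,2) = 15 − 9 = 6 completes the 15 across.
(3,2) = 6 − 4 = 2 completes the 6 across.

8 6 1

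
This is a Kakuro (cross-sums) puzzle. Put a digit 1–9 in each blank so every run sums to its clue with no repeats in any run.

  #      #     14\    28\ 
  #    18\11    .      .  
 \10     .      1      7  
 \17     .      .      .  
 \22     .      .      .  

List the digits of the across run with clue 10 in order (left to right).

R2C1 = 10 − 8 = 2 completes the 10 across.

2, 1, 7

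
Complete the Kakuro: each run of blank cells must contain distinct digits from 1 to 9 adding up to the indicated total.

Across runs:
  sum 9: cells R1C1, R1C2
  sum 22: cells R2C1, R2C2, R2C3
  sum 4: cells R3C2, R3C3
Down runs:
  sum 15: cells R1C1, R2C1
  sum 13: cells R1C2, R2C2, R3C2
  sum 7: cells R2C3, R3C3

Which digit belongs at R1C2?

1

4 in 2 cells must be {1,3}.
Nothing is forced directly, so branch on R2C3, whose candidates are 5 or 6. If R2C3 = 5: then R3C3 would have to be in {1,3} for the 4 across but in {2} for the 7 down — contradiction. So R2C3 = 6.
R3C3 = 7 − 6 = 1 completes the 7 down.
R3C2 = 4 − 1 = 3 completes the 4 across.
R2C2 = 9: the only remaining digit allowed by both the 22 across and the 13 down.
R1C2 = 13 − 12 = 1 completes the 13 down.
R2C1 = 22 − 15 = 7 completes the 22 across.
R1C1 = 9 − 1 = 8 completes the 9 across.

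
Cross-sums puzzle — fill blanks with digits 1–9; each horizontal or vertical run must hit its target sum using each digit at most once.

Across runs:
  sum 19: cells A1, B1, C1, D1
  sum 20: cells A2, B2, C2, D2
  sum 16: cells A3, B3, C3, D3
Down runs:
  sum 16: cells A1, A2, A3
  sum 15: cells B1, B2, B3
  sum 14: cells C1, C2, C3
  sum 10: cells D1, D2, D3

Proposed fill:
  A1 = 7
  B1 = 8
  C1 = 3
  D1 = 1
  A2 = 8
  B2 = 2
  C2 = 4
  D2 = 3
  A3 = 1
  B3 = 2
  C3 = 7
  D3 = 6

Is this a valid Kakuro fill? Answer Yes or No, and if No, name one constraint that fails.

No — the across run A2–D2 sums to 17, not 20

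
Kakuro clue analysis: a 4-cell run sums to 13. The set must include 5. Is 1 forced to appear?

The only way to make 13 from 4 distinct digits under that restriction is {1,3,4,5}, which contains 1.

Yes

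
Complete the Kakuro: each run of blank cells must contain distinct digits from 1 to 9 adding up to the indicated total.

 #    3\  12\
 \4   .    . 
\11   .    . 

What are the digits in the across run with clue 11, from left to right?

4 in 2 cells must be {1,3}; 3 in 2 cells must be {1,2}.
The 4 across and the 3 down share only 1, so R1C1 = 1.
R1C2 = 4 − 1 = 3 completes the 4 across.
R2C1 = 3 − 1 = 2 completes the 3 down.
R2C2 = 11 − 2 = 9 completes the 11 across.

2, 9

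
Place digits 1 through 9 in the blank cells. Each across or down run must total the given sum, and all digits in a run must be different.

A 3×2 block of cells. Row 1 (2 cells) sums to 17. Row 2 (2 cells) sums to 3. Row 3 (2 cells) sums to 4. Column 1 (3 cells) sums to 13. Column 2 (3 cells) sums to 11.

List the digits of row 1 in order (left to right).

9 8

17 in 2 cells must be {8,9}; 3 in 2 cells must be {1,2}; 4 in 2 cells must be {1,3}.
The 17 across and the 11 down share only 8, so (1,2) = 8.
Given what's placed, (3,2) must be 1 to fit the 4 across and 11 down.
(1,1) = 17 − 8 = 9 completes the 17 across.
(2,1) = 1: the only remaining digit allowed by both the 3 across and the 13 down.
(2,2) = 3 − 1 = 2 completes the 3 across.
(3,1) = 4 − 1 = 3 completes the 4 across.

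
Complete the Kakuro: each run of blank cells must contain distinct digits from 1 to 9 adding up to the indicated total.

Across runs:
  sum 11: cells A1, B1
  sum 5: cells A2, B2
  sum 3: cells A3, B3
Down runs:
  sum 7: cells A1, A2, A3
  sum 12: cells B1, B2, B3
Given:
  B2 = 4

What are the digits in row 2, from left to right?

1 4

3 in 2 cells must be {1,2}; 7 in 3 cells must be {1,2,4}.
A2 = 5 − 4 = 1 completes the 5 across.
Given what's placed, A3 must be 2 to fit the 3 across and 7 down.
B3 = 3 − 2 = 1 completes the 3 across.
A1 = 7 − 3 = 4 completes the 7 down.
B1 = 11 − 4 = 7 completes the 11 across.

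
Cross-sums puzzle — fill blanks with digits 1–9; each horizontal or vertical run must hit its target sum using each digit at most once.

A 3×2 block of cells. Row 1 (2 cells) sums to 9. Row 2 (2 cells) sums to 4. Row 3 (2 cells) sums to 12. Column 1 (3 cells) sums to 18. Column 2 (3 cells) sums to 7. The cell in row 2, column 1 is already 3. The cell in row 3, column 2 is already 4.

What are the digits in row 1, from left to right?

7 2

4 in 2 cells must be {1,3}; 7 in 3 cells must be {1,2,4}.
(2,2) = 4 − 3 = 1 completes the 4 across.
(3,1) = 12 − 4 = 8 completes the 12 across.
(1,1) = 18 − 11 = 7 completes the 18 down.
(1,2) = 9 − 7 = 2 completes the 9 across.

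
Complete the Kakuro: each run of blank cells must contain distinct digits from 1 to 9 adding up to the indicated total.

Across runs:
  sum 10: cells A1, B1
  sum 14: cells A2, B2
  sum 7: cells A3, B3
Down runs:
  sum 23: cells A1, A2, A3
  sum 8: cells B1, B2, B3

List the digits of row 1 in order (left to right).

23 in 3 cells must be {6,8,9}.
The 14 across and the 8 down share only 5, so B2 = 5.
The 7 across and the 23 down share only 6, so A3 = 6.
B3 = 7 − 6 = 1 completes the 7 across.
B1 = 8 − 6 = 2 completes the 8 down.
A2 = 14 − 5 = 9 completes the 14 across.
A1 = 10 − 2 = 8 completes the 10 across.

8 2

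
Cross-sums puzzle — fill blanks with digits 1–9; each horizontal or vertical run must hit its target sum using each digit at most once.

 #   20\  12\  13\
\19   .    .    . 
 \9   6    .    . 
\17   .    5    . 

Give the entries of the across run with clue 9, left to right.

6 1 2

R2C2 = 1: the only remaining digit allowed by both the 9 across and the 12 down.
R2C3 = 9 − 7 = 2 completes the 9 across.
Given what's placed, R3C1 must be 9 to fit the 17 across and 20 down.
R3C3 = 17 − 14 = 3 completes the 17 across.
R1C1 = 20 − 15 = 5 completes the 20 down.
R1C2 = 12 − 6 = 6 completes the 12 down.
R1C3 = 19 − 11 = 8 completes the 19 across.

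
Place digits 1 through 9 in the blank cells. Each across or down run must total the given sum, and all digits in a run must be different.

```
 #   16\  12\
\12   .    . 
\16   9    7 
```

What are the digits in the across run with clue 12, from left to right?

7 5

16 in 2 cells must be {7,9}.
R1C1 = 16 − 9 = 7 completes the 16 down.
R1C2 = 12 − 7 = 5 completes the 12 across.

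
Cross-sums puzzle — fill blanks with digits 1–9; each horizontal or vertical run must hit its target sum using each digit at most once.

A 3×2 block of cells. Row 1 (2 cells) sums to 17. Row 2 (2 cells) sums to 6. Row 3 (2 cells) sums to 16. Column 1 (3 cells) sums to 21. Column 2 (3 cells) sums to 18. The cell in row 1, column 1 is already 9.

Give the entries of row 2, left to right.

5, 1

17 in 2 cells must be {8,9}; 16 in 2 cells must be {7,9}.
(1,2) = 17 − 9 = 8 completes the 17 across.
Given what's placed, (3,1) must be 7 to fit the 16 across and 21 down.
(3,2) = 16 − 7 = 9 completes the 16 across.
(2,1) = 21 − 16 = 5 completes the 21 down.
(2,2) = 6 − 5 = 1 completes the 6 across.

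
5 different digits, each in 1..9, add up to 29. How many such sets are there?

5 distinct digits from 1–9 sum between 15 and 35.

8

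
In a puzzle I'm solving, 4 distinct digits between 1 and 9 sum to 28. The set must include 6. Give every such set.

{5,6,8,9}

4 distinct digits from 1–9 sum between 10 and 30.
Keeping only sets containing 6.
Only one set works: {5,6,8,9}.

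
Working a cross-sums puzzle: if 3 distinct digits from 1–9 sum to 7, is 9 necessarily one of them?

The only way to make 7 from 3 distinct digits is {1,2,4}, which does not contain 9.

No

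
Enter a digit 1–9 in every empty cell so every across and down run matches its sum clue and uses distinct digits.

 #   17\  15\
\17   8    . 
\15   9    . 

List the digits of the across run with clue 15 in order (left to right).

17 in 2 cells must be {8,9}.
R1C2 = 17 − 8 = 9 completes the 17 across.
R2C2 = 15 − 9 = 6 completes the 15 across.

9 6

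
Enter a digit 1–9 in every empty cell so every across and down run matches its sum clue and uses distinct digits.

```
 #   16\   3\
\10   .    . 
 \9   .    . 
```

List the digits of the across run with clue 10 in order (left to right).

9 1

16 in 2 cells must be {7,9}; 3 in 2 cells must be {1,2}.
The 9 across and the 16 down share only 7, so R2C1 = 7.
R2C2 = 9 − 7 = 2 completes the 9 across.
R1C1 = 16 − 7 = 9 completes the 16 down.
R1C2 = 10 − 9 = 1 completes the 10 across.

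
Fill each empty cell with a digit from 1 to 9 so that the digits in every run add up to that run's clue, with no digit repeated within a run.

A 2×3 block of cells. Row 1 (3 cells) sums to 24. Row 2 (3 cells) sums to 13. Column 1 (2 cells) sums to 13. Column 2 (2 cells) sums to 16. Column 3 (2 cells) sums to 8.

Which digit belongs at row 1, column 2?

9

24 in 3 cells must be {7,8,9}; 16 in 2 cells must be {7,9}.
The 24 across and the 8 down share only 7, so (1,3) = 7.
(2,3) = 8 − 7 = 1 completes the 8 down.
Given what's placed, (1,2) must be 9 to fit the 24 across and 16 down.
(2,2) = 16 − 9 = 7 completes the 16 down.
(1,1) = 24 − 16 = 8 completes the 24 across.
(2,1) = 13 − 8 = 5 completes the 13 across.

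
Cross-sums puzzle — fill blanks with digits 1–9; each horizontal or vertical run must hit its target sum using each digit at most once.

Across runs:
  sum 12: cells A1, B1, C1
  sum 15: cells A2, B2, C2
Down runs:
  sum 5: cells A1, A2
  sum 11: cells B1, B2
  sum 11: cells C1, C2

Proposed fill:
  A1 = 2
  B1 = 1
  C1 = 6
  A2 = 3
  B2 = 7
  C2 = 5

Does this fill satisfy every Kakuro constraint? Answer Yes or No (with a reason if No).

No — the across run A1–C1 sums to 9, not 12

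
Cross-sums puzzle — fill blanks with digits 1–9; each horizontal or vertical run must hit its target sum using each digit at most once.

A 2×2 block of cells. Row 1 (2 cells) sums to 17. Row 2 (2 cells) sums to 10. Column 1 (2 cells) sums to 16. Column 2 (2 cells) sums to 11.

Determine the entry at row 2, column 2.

17 in 2 cells must be {8,9}; 16 in 2 cells must be {7,9}.
The 17 across and the 16 down share only 9, so (1,1) = 9.
(1,2) = 17 − 9 = 8 completes the 17 across.
(2,1) = 16 − 9 = 7 completes the 16 down.
(2,2) = 10 − 7 = 3 completes the 10 across.

3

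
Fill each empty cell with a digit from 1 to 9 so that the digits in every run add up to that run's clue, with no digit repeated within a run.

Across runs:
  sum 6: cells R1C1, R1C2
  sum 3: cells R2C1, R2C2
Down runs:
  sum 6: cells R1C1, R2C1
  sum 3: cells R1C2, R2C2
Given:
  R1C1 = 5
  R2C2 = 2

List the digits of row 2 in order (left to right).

3 in 2 cells must be {1,2}.
R1C2 = 6 − 5 = 1 completes the 6 across.
R2C1 = 3 − 2 = 1 completes the 3 across.

1 2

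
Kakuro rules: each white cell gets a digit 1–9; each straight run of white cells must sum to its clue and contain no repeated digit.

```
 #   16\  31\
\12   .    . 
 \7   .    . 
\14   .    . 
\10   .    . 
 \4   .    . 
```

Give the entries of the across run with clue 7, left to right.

2 5

4 in 2 cells must be {1,3}; 16 in 5 cells must be {1,2,3,4,6}.
Only 6 fits R3C1 under both its across sum 14 and down sum 16.
R3C2 = 14 − 6 = 8 completes the 14 across.
Nothing is forced directly, so branch on R1C1, whose candidates are 3 or 4. If R1C1 = 4: then R1C2 would have to be in {8} for the 12 across but in {1,2,3,4,5,6,7,9} for the 31 down — contradiction. So R1C1 = 3.
R1C2 = 12 − 3 = 9 completes the 12 across.
R5C1 = 1: the only remaining digit allowed by both the 4 across and the 16 down.
R5C2 = 4 − 1 = 3 completes the 4 across.
Nothing is forced directly, so branch on R2C1, whose candidates are 2 or 4. If R2C1 = 4: then R2C2 would have to be in {3} for the 7 across but in {4,5,6,7} for the 31 down — contradiction. So R2C1 = 2.
R2C2 = 7 − 2 = 5 completes the 7 across.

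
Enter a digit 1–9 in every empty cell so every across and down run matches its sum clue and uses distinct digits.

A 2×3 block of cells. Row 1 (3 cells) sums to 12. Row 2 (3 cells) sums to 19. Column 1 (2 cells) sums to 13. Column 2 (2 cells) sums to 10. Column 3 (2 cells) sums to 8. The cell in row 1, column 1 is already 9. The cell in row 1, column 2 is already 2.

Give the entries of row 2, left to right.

4 8 7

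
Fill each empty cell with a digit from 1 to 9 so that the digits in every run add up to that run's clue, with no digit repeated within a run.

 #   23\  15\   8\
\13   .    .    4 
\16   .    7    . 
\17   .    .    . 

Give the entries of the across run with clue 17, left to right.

23 in 3 cells must be {6,8,9}.
Nothing is forced directly, so branch on R1C1, whose candidates are 6 or 8. If R1C1 = 8: then R1C2 would have to be in {1} for the 13 across but in {2,3,5,6} for the 15 down — contradiction. So R1C1 = 6.
R1C2 = 13 − 10 = 3 completes the 13 across.
R2C1 = 8: the only remaining digit allowed by both the 16 across and the 23 down.
R2C3 = 16 − 15 = 1 completes the 16 across.
R3C1 = 23 − 14 = 9 completes the 23 down.
R3C2 = 15 − 10 = 5 completes the 15 down.
R3C3 = 17 − 14 = 3 completes the 17 across.

9 5 3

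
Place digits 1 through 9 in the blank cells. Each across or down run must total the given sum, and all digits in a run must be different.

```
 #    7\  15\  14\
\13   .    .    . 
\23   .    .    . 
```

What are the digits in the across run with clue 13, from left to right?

1 7 5

23 in 3 cells must be {6,8,9}.
The 23 across and the 7 down share only 6, so R2C1 = 6.
R1C1 = 7 − 6 = 1 completes the 7 down.
Nothing is forced directly, so branch on R2C2, whose candidates are 8 or 9. If R2C2 = 9: then R1C2 would have to be in {3,4,5,7,8,9} for the 13 across but in {6} for the 15 down — contradiction. So R2C2 = 8.
R1C2 = 15 − 8 = 7 completes the 15 down.
R1C3 = 13 − 8 = 5 completes the 13 across.
R2C3 = 23 − 14 = 9 completes the 23 across.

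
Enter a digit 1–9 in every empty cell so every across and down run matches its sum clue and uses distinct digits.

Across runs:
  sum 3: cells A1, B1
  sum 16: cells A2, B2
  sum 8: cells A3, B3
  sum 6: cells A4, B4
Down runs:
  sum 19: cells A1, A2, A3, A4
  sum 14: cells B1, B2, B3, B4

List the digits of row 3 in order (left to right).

7, 1

3 in 2 cells must be {1,2}; 16 in 2 cells must be {7,9}.
Only 7 fits B2 under both its across sum 16 and down sum 14.
A2 = 16 − 7 = 9 completes the 16 across.
Nothing is forced directly, so branch on A1, whose candidates are 1 or 2. If A1 = 2: that forces B1 = 1, B3 = 2, B4 = 4, after which A3 would have to be in {6} for the 8 across but in {1,3,5,7} for the 19 down — contradiction. So A1 = 1.
B1 = 3 − 1 = 2 completes the 3 across.
B3 = 1: the only remaining digit allowed by both the 8 across and the 14 down.
B4 = 14 − 10 = 4 completes the 14 down.
A3 = 8 − 1 = 7 completes the 8 across.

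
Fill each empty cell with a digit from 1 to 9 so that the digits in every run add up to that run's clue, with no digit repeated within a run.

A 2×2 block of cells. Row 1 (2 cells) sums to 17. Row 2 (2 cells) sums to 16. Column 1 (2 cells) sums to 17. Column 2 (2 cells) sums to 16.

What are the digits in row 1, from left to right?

17 in 2 cells must be {8,9}; 16 in 2 cells must be {7,9}.
The 17 across and the 16 down share only 9, so (1,2) = 9.
The 16 across and the 17 down share only 9, so (2,1) = 9.
(2,2) = 16 − 9 = 7 completes the 16 across.
(1,1) = 17 − 9 = 8 completes the 17 across.

8, 9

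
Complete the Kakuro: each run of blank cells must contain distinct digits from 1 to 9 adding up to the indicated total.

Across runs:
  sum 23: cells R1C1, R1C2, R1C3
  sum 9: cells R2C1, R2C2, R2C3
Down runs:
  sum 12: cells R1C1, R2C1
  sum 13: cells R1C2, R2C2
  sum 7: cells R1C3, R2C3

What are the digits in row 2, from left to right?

3 5 1

23 in 3 cells must be {6,8,9}.
The 23 across and the 7 down share only 6, so R1C3 = 6.
R2C3 = 7 − 6 = 1 completes the 7 down.
Nothing is forced directly, so branch on R2C1, whose candidates are 3 or 5. If R2C1 = 5: then R1C1 would have to be in {8,9} for the 23 across but in {7} for the 12 down — contradiction. So R2C1 = 3.
R1C1 = 12 − 3 = 9 completes the 12 down.
R1C2 = 23 − 15 = 8 completes the 23 across.
R2C2 = 9 − 4 = 5 completes the 9 across.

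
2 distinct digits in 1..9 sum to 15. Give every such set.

2 distinct digits from 1–9 sum between 3 and 17.

{6,9}; {7,8}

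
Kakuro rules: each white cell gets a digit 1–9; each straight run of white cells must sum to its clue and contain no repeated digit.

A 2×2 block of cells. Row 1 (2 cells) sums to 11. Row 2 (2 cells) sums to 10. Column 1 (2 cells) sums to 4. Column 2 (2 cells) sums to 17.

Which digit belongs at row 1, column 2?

4 in 2 cells must be {1,3}; 17 in 2 cells must be {8,9}.
The 11 across and the 4 down share only 3, so (1,1) = 3.
(1,2) = 11 − 3 = 8 completes the 11 across.
(2,1) = 4 − 3 = 1 completes the 4 down.
(2,2) = 10 − 1 = 9 completes the 10 across.

8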